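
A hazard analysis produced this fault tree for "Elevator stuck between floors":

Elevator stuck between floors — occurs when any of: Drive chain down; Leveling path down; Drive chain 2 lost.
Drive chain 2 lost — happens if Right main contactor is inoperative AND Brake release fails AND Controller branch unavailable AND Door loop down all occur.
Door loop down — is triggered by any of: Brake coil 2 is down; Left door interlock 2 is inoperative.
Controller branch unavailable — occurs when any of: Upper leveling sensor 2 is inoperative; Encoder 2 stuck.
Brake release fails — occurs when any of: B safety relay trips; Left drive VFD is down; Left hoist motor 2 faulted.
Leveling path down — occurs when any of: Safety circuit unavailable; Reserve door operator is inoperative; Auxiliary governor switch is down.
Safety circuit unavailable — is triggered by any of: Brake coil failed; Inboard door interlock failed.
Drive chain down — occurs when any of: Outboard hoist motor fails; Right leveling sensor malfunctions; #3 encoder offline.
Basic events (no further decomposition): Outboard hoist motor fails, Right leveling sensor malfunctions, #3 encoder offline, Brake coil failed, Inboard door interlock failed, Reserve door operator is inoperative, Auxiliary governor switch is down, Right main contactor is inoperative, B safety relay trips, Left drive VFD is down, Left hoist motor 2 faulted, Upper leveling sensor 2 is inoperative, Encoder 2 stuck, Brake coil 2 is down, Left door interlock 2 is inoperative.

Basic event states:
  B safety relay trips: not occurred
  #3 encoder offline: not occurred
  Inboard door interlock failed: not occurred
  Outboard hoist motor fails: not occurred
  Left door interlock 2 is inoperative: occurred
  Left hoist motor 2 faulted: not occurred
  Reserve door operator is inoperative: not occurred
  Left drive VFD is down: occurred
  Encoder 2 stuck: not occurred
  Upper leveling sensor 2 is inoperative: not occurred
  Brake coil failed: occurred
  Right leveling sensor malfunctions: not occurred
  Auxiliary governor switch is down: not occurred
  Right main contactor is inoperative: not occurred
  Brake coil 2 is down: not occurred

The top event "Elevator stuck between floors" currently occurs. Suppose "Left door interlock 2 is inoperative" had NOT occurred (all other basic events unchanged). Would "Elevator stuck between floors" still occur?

Yes

Counterfactual: set "Left door interlock 2 is inoperative" to not occurred.
Drive chain down [OR]: Outboard hoist motor fails=not, Right leveling sensor malfunctions=not, #3 encoder offline=not → no input occurs → does not occur.
Safety circuit unavailable [OR]: Brake coil failed=occurs, Inboard door interlock failed=not → at least one input occurs → occurs.
Leveling path down [OR]: Safety circuit unavailable=occurs, Reserve door operator is inoperative=not, Auxiliary governor switch is down=not → at least one input occurs → occurs.
Brake release fails [OR]: B safety relay trips=not, Left drive VFD is down=occurs, Left hoist motor 2 faulted=not → at least one input occurs → occurs.
Controller branch unavailable [OR]: Upper leveling sensor 2 is inoperative=not, Encoder 2 stuck=not → no input occurs → does not occur.
Door loop down [OR]: Brake coil 2 is down=not, Left door interlock 2 is inoperative=not → no input occurs → does not occur.
Drive chain 2 lost [AND]: Right main contactor is inoperative=not, Brake release fails=occurs, Controller branch unavailable=not, Door loop down=not → not all inputs occur → does not occur.
Elevator stuck between floors [OR]: Drive chain down=not, Leveling path down=occurs, Drive chain 2 lost=not → at least one input occurs → occurs.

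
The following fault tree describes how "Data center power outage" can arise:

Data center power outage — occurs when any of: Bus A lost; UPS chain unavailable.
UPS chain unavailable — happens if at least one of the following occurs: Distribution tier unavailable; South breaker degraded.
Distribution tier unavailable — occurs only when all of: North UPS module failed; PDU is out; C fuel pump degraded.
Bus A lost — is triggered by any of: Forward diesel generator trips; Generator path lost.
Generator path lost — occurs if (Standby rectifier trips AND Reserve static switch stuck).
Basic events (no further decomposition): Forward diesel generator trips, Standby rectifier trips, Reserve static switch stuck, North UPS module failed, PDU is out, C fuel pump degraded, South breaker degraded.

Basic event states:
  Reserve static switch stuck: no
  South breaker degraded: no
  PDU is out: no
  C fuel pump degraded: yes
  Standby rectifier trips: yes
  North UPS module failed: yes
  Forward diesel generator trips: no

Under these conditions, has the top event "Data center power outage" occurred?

Generator path lost [AND]: Standby rectifier trips=occurs, Reserve static switch stuck=not → not all inputs occur → does not occur.
Bus A lost [OR]: Forward diesel generator trips=not, Generator path lost=not → no input occurs → does not occur.
Distribution tier unavailable [AND]: North UPS module failed=occurs, PDU is out=not, C fuel pump degraded=occurs → not all inputs occur → does not occur.
UPS chain unavailable [OR]: Distribution tier unavailable=not, South breaker degraded=not → no input occurs → does not occur.
Data center power outage [OR]: Bus A lost=not, UPS chain unavailable=not → no input occurs → does not occur.

No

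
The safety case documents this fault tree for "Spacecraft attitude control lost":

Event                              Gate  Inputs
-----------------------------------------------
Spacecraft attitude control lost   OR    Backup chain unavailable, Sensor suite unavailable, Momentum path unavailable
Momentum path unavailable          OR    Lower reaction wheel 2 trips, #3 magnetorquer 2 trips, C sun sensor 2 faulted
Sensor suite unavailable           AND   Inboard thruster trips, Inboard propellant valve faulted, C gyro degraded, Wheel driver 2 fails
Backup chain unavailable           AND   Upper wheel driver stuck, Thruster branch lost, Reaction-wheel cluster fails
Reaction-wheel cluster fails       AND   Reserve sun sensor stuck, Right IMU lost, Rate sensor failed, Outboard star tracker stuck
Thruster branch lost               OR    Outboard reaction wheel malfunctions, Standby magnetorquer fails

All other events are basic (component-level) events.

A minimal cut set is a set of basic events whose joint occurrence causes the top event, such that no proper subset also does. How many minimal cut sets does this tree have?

Thruster branch lost [OR]: union of children's cut sets → 2 cut set(s).
Reaction-wheel cluster fails [AND]: one cut set from each child combined → 1 × 1 × 1 × 1 = 1 cut set(s).
Backup chain unavailable [AND]: one cut set from each child combined → 1 × 2 × 1 = 2 cut set(s).
Sensor suite unavailable [AND]: one cut set from each child combined → 1 × 1 × 1 × 1 = 1 cut set(s).
Momentum path unavailable [OR]: union of children's cut sets → 3 cut set(s).
Spacecraft attitude control lost [OR]: union of children's cut sets → 6 cut set(s).
Minimal cut sets: {Outboard reaction wheel malfunctions, Outboard star tracker stuck, Rate sensor failed, Reserve sun sensor stuck, Right IMU lost, Upper wheel driver stuck}; {Outboard star tracker stuck, Rate sensor failed, Reserve sun sensor stuck, Right IMU lost, Standby magnetorquer fails, Upper wheel driver stuck}; {C gyro degraded, Inboard propellant valve faulted, Inboard thruster trips, Wheel driver 2 fails}; {Lower reaction wheel 2 trips}; {#3 magnetorquer 2 trips}; {C sun sensor 2 faulted}.

6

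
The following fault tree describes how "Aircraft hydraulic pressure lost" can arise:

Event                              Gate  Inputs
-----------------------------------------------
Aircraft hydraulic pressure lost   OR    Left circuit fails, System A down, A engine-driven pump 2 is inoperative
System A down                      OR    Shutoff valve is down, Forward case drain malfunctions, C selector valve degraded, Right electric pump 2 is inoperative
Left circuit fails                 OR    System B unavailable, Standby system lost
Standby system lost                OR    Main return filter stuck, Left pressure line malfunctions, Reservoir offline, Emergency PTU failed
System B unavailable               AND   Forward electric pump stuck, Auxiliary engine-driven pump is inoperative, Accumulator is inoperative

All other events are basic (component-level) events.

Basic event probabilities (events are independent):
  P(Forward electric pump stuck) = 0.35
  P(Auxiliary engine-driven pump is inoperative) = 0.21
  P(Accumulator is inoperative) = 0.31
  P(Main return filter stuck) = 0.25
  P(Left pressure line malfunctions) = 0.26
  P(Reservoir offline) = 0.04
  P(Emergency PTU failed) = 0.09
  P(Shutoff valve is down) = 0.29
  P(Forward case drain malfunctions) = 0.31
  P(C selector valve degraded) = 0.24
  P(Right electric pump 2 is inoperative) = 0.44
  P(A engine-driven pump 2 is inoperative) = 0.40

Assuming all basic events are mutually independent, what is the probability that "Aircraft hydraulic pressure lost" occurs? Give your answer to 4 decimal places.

P(System B unavailable) [AND] = 0.35 × 0.21 × 0.31 = 0.022785
P(Standby system lost) [OR] = 1 − (1−0.25) × (1−0.26) × (1−0.04) × (1−0.09) = 0.515152
P(Left circuit fails) [OR] = 1 − (1−0.022785) × (1−0.515152) = 0.526199
P(System A down) [OR] = 1 − (1−0.29) × (1−0.31) × (1−0.24) × (1−0.44) = 0.791499
P(Aircraft hydraulic pressure lost) [OR] = 1 − (1−0.526199) × (1−0.791499) × (1−0.40) = 0.940727
Rounded to 4 decimal places: P(Aircraft hydraulic pressure lost) ≈ 0.9407.

0.9407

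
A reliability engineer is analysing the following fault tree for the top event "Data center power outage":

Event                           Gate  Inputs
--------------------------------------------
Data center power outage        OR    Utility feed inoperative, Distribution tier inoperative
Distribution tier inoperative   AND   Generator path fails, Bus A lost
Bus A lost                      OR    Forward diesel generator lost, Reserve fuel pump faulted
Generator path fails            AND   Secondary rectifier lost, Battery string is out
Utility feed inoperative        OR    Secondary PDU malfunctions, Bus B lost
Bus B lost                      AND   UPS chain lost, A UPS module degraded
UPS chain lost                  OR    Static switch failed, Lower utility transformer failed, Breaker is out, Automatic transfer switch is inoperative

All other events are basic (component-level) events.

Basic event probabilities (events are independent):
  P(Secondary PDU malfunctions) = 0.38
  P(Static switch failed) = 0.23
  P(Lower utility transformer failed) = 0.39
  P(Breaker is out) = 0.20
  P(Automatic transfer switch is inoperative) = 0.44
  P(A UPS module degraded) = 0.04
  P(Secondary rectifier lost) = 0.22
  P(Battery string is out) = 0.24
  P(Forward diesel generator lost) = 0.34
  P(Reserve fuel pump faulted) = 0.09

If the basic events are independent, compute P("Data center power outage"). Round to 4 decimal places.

P(UPS chain lost) [OR] = 1 − (1−0.23) × (1−0.39) × (1−0.20) × (1−0.44) = 0.789574
P(Bus B lost) [AND] = 0.789574 × 0.04 = 0.031583
P(Utility feed inoperative) [OR] = 1 − (1−0.38) × (1−0.031583) = 0.399581
P(Generator path fails) [AND] = 0.22 × 0.24 = 0.052800
P(Bus A lost) [OR] = 1 − (1−0.34) × (1−0.09) = 0.399400
P(Distribution tier inoperative) [AND] = 0.052800 × 0.399400 = 0.021088
P(Data center power outage) [OR] = 1 − (1−0.399581) × (1−0.021088) = 0.412243
Rounded to 4 decimal places: P(Data center power outage) ≈ 0.4122.

0.4122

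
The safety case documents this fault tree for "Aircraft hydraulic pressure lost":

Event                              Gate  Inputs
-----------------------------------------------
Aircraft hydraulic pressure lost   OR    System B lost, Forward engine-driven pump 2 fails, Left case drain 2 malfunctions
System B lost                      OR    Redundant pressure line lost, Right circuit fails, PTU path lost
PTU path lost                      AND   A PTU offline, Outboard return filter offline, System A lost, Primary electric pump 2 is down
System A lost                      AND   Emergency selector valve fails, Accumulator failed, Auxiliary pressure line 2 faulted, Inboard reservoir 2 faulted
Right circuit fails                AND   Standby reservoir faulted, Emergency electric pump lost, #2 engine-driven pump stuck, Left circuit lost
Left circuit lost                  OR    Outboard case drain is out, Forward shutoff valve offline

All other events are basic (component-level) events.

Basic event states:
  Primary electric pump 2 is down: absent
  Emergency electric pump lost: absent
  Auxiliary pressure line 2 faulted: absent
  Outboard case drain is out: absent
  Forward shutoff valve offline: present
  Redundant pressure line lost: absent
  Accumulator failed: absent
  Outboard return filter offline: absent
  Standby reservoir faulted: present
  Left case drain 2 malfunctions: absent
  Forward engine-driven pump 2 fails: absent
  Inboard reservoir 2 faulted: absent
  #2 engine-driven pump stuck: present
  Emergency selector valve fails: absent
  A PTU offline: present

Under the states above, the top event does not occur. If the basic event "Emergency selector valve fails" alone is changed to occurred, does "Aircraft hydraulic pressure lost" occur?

Counterfactual: set "Emergency selector valve fails" to occurred.
Left circuit lost [OR]: Outboard case drain is out=not, Forward shutoff valve offline=occurs → at least one input occurs → occurs.
Right circuit fails [AND]: Standby reservoir faulted=occurs, Emergency electric pump lost=not, #2 engine-driven pump stuck=occurs, Left circuit lost=occurs → not all inputs occur → does not occur.
System A lost [AND]: Emergency selector valve fails=occurs, Accumulator failed=not, Auxiliary pressure line 2 faulted=not, Inboard reservoir 2 faulted=not → not all inputs occur → does not occur.
PTU path lost [AND]: A PTU offline=occurs, Outboard return filter offline=not, System A lost=not, Primary electric pump 2 is down=not → not all inputs occur → does not occur.
System B lost [OR]: Redundant pressure line lost=not, Right circuit fails=not, PTU path lost=not → no input occurs → does not occur.
Aircraft hydraulic pressure lost [OR]: System B lost=not, Forward engine-driven pump 2 fails=not, Left case drain 2 malfunctions=not → no input occurs → does not occur.

No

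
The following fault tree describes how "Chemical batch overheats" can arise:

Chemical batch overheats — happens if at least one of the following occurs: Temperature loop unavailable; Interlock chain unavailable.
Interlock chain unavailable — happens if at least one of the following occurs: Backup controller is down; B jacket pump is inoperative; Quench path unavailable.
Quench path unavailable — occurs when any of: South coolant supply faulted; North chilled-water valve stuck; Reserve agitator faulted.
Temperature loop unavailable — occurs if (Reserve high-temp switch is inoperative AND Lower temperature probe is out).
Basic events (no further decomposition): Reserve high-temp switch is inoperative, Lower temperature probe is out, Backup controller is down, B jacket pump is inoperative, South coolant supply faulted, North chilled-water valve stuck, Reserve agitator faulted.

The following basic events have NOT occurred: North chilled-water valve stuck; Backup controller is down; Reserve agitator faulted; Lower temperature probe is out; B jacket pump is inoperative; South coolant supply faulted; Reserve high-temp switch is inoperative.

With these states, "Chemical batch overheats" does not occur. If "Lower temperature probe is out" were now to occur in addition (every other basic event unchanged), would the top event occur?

Counterfactual: set "Lower temperature probe is out" to occurred.
Temperature loop unavailable [AND]: Reserve high-temp switch is inoperative=not, Lower temperature probe is out=occurs → not all inputs occur → does not occur.
Quench path unavailable [OR]: South coolant supply faulted=not, North chilled-water valve stuck=not, Reserve agitator faulted=not → no input occurs → does not occur.
Interlock chain unavailable [OR]: Backup controller is down=not, B jacket pump is inoperative=not, Quench path unavailable=not → no input occurs → does not occur.
Chemical batch overheats [OR]: Temperature loop unavailable=not, Interlock chain unavailable=not → no input occurs → does not occur.

No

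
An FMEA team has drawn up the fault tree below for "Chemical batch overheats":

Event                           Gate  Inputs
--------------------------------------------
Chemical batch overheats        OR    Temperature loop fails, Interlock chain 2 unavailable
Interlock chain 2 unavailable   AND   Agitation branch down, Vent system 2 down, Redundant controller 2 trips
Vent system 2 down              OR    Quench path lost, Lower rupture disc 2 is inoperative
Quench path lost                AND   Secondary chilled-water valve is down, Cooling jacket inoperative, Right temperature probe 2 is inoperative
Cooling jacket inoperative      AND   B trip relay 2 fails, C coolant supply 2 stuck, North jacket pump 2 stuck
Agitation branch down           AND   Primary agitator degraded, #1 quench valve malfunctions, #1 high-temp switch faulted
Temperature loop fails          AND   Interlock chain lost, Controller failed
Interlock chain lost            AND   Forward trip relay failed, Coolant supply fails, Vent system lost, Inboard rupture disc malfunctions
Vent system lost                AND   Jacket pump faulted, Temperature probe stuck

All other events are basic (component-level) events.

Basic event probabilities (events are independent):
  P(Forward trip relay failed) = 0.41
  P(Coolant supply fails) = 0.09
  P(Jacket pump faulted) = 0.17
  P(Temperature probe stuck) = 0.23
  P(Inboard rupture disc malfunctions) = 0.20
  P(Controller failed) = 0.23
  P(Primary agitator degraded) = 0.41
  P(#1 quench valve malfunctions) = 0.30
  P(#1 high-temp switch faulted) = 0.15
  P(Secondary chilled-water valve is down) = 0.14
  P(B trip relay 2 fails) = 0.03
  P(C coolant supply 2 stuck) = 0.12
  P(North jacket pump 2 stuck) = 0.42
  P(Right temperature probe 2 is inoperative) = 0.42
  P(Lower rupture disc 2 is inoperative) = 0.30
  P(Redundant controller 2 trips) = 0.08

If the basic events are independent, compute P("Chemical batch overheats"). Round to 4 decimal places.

P(Vent system lost) [AND] = 0.17 × 0.23 = 0.039100
P(Interlock chain lost) [AND] = 0.41 × 0.09 × 0.039100 × 0.20 = 0.000289
P(Temperature loop fails) [AND] = 0.000289 × 0.23 = 0.000066
P(Agitation branch down) [AND] = 0.41 × 0.30 × 0.15 = 0.018450
P(Cooling jacket inoperative) [AND] = 0.03 × 0.12 × 0.42 = 0.001512
P(Quench path lost) [AND] = 0.14 × 0.001512 × 0.42 = 0.000089
P(Vent system 2 down) [OR] = 1 − (1−0.000089) × (1−0.30) = 0.300062
P(Interlock chain 2 unavailable) [AND] = 0.018450 × 0.300062 × 0.08 = 0.000443
P(Chemical batch overheats) [OR] = 1 − (1−0.000066) × (1−0.000443) = 0.000509
Rounded to 4 decimal places: P(Chemical batch overheats) ≈ 0.0005.

0.0005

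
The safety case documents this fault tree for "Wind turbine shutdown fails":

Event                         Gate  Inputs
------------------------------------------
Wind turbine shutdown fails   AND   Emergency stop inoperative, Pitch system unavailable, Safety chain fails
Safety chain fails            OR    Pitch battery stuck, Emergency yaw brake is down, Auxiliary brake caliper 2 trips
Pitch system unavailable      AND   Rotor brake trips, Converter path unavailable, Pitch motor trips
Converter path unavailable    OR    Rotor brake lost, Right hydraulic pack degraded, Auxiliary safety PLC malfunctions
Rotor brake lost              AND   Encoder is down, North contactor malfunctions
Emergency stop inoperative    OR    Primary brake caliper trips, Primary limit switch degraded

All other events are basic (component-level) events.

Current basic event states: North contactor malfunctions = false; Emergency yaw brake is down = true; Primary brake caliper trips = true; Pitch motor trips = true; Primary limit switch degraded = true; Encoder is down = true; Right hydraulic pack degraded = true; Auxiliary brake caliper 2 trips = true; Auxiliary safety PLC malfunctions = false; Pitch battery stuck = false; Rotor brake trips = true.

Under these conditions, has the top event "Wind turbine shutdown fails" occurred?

Yes

Emergency stop inoperative [OR]: Primary brake caliper trips=occurs, Primary limit switch degraded=occurs → at least one input occurs → occurs.
Rotor brake lost [AND]: Encoder is down=occurs, North contactor malfunctions=not → not all inputs occur → does not occur.
Converter path unavailable [OR]: Rotor brake lost=not, Right hydraulic pack degraded=occurs, Auxiliary safety PLC malfunctions=not → at least one input occurs → occurs.
Pitch system unavailable [AND]: Rotor brake trips=occurs, Converter path unavailable=occurs, Pitch motor trips=occurs → all inputs occur → occurs.
Safety chain fails [OR]: Pitch battery stuck=not, Emergency yaw brake is down=occurs, Auxiliary brake caliper 2 trips=occurs → at least one input occurs → occurs.
Wind turbine shutdown fails [AND]: Emergency stop inoperative=occurs, Pitch system unavailable=occurs, Safety chain fails=occurs → all inputs occur → occurs.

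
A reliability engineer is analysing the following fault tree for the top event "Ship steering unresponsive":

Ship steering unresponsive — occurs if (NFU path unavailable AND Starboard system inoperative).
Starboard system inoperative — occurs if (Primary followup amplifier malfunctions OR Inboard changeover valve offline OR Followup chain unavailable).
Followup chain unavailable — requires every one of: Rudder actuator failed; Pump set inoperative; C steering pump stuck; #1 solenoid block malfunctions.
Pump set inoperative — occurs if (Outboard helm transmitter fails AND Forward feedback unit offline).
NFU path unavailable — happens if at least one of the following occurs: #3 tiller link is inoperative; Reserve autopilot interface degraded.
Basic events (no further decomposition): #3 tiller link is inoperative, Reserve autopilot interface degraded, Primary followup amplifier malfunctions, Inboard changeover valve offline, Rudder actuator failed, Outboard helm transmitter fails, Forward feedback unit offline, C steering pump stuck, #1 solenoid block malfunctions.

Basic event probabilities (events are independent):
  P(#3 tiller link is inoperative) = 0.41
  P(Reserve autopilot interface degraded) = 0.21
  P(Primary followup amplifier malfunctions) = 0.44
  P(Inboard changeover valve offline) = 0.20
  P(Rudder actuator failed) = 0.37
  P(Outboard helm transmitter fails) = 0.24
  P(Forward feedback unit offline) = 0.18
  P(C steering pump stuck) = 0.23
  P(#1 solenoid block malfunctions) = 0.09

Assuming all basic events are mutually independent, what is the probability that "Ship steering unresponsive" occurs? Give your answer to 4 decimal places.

P(NFU path unavailable) [OR] = 1 − (1−0.41) × (1−0.21) = 0.533900
P(Pump set inoperative) [AND] = 0.24 × 0.18 = 0.043200
P(Followup chain unavailable) [AND] = 0.37 × 0.043200 × 0.23 × 0.09 = 0.000331
P(Starboard system inoperative) [OR] = 1 − (1−0.44) × (1−0.20) × (1−0.000331) = 0.552148
P(Ship steering unresponsive) [AND] = 0.533900 × 0.552148 = 0.294792
Rounded to 4 decimal places: P(Ship steering unresponsive) ≈ 0.2948.

0.2948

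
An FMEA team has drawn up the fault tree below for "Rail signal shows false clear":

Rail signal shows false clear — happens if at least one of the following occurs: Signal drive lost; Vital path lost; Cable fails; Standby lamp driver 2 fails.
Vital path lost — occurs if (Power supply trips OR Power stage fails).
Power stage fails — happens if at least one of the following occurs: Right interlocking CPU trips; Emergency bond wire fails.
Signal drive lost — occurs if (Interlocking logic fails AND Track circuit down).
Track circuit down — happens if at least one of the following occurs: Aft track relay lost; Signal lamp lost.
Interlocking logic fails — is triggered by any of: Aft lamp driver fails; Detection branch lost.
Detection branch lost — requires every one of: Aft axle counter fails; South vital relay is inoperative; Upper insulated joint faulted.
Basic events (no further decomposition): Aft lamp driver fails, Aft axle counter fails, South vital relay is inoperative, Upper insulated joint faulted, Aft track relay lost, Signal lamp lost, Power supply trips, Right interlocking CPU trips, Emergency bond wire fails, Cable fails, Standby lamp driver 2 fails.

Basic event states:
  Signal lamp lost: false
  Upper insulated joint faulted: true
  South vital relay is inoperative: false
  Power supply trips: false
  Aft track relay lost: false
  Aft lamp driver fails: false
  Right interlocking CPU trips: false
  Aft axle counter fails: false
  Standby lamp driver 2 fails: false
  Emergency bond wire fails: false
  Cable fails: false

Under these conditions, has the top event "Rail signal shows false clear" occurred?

No

Detection branch lost [AND]: Aft axle counter fails=not, South vital relay is inoperative=not, Upper insulated joint faulted=occurs → not all inputs occur → does not occur.
Interlocking logic fails [OR]: Aft lamp driver fails=not, Detection branch lost=not → no input occurs → does not occur.
Track circuit down [OR]: Aft track relay lost=not, Signal lamp lost=not → no input occurs → does not occur.
Signal drive lost [AND]: Interlocking logic fails=not, Track circuit down=not → not all inputs occur → does not occur.
Power stage fails [OR]: Right interlocking CPU trips=not, Emergency bond wire fails=not → no input occurs → does not occur.
Vital path lost [OR]: Power supply trips=not, Power stage fails=not → no input occurs → does not occur.
Rail signal shows false clear [OR]: Signal drive lost=not, Vital path lost=not, Cable fails=not, Standby lamp driver 2 fails=not → no input occurs → does not occur.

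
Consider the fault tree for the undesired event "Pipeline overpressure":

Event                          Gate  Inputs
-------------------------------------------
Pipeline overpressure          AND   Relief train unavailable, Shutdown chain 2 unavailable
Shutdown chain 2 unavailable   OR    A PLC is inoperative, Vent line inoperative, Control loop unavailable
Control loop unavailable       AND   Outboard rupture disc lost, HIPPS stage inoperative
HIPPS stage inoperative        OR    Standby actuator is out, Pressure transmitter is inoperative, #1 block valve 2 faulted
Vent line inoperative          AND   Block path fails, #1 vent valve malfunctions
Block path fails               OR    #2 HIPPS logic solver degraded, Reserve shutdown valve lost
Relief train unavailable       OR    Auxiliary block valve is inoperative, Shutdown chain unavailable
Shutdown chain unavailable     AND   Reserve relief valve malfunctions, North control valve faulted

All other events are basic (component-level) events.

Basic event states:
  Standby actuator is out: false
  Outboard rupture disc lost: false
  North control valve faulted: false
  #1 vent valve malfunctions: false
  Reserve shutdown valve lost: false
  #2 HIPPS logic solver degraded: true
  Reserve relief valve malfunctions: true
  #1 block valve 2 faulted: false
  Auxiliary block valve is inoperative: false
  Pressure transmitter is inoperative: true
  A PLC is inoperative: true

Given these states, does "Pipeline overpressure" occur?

No

Shutdown chain unavailable [AND]: Reserve relief valve malfunctions=occurs, North control valve faulted=not → not all inputs occur → does not occur.
Relief train unavailable [OR]: Auxiliary block valve is inoperative=not, Shutdown chain unavailable=not → no input occurs → does not occur.
Block path fails [OR]: #2 HIPPS logic solver degraded=occurs, Reserve shutdown valve lost=not → at least one input occurs → occurs.
Vent line inoperative [AND]: Block path fails=occurs, #1 vent valve malfunctions=not → not all inputs occur → does not occur.
HIPPS stage inoperative [OR]: Standby actuator is out=not, Pressure transmitter is inoperative=occurs, #1 block valve 2 faulted=not → at least one input occurs → occurs.
Control loop unavailable [AND]: Outboard rupture disc lost=not, HIPPS stage inoperative=occurs → not all inputs occur → does not occur.
Shutdown chain 2 unavailable [OR]: A PLC is inoperative=occurs, Vent line inoperative=not, Control loop unavailable=not → at least one input occurs → occurs.
Pipeline overpressure [AND]: Relief train unavailable=not, Shutdown chain 2 unavailable=occurs → not all inputs occur → does not occur.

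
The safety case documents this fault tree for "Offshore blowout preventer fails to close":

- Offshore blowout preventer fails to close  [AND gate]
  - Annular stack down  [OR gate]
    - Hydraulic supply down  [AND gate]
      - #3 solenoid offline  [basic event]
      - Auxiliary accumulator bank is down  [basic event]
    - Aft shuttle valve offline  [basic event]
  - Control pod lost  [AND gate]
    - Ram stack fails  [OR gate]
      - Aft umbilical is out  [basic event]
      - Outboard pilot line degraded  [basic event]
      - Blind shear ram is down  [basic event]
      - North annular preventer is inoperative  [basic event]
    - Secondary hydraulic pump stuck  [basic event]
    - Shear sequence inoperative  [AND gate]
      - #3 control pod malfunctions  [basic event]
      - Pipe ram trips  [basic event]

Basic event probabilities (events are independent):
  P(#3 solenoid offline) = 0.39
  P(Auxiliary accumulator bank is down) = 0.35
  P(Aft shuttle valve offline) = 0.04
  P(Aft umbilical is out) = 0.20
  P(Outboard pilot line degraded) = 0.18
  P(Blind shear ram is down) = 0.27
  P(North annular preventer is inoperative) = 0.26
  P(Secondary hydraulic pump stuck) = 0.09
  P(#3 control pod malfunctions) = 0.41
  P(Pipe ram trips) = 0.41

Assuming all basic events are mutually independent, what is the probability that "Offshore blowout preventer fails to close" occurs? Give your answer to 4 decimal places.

0.0017

P(Hydraulic supply down) [AND] = 0.39 × 0.35 = 0.136500
P(Annular stack down) [OR] = 1 − (1−0.136500) × (1−0.04) = 0.171040
P(Ram stack fails) [OR] = 1 − (1−0.20) × (1−0.18) × (1−0.27) × (1−0.26) = 0.645629
P(Shear sequence inoperative) [AND] = 0.41 × 0.41 = 0.168100
P(Control pod lost) [AND] = 0.645629 × 0.09 × 0.168100 = 0.009768
P(Offshore blowout preventer fails to close) [AND] = 0.171040 × 0.009768 = 0.001671
Rounded to 4 decimal places: P(Offshore blowout preventer fails to close) ≈ 0.0017.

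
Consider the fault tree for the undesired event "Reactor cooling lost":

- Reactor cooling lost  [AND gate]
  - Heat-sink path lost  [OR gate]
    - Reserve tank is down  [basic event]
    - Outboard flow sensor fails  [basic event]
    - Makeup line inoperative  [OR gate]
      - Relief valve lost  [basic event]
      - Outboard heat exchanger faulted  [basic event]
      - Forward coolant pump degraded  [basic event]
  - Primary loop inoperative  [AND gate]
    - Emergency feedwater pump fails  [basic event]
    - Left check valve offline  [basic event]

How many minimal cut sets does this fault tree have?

Makeup line inoperative [OR]: union of children's cut sets → 3 cut set(s).
Heat-sink path lost [OR]: union of children's cut sets → 5 cut set(s).
Primary loop inoperative [AND]: one cut set from each child combined → 1 × 1 = 1 cut set(s).
Reactor cooling lost [AND]: one cut set from each child combined → 5 × 1 = 5 cut set(s).
Minimal cut sets: {Emergency feedwater pump fails, Left check valve offline, Reserve tank is down}; {Emergency feedwater pump fails, Left check valve offline, Outboard flow sensor fails}; {Emergency feedwater pump fails, Left check valve offline, Relief valve lost}; {Emergency feedwater pump fails, Left check valve offline, Outboard heat exchanger faulted}; {Emergency feedwater pump fails, Forward coolant pump degraded, Left check valve offline}.

5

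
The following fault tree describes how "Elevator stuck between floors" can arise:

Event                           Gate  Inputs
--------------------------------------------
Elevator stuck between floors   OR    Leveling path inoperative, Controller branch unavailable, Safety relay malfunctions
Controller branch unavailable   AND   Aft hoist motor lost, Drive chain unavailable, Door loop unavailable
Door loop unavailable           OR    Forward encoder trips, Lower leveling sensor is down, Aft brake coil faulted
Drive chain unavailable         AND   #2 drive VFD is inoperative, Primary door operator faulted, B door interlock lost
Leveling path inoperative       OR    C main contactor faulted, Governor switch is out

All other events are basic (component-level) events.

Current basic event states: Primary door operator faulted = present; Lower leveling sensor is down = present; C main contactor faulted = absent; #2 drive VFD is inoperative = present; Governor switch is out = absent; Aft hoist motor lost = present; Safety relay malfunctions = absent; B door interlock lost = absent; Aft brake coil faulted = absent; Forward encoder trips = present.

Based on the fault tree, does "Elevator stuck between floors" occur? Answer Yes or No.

No

Leveling path inoperative [OR]: C main contactor faulted=not, Governor switch is out=not → no input occurs → does not occur.
Drive chain unavailable [AND]: #2 drive VFD is inoperative=occurs, Primary door operator faulted=occurs, B door interlock lost=not → not all inputs occur → does not occur.
Door loop unavailable [OR]: Forward encoder trips=occurs, Lower leveling sensor is down=occurs, Aft brake coil faulted=not → at least one input occurs → occurs.
Controller branch unavailable [AND]: Aft hoist motor lost=occurs, Drive chain unavailable=not, Door loop unavailable=occurs → not all inputs occur → does not occur.
Elevator stuck between floors [OR]: Leveling path inoperative=not, Controller branch unavailable=not, Safety relay malfunctions=not → no input occurs → does not occur.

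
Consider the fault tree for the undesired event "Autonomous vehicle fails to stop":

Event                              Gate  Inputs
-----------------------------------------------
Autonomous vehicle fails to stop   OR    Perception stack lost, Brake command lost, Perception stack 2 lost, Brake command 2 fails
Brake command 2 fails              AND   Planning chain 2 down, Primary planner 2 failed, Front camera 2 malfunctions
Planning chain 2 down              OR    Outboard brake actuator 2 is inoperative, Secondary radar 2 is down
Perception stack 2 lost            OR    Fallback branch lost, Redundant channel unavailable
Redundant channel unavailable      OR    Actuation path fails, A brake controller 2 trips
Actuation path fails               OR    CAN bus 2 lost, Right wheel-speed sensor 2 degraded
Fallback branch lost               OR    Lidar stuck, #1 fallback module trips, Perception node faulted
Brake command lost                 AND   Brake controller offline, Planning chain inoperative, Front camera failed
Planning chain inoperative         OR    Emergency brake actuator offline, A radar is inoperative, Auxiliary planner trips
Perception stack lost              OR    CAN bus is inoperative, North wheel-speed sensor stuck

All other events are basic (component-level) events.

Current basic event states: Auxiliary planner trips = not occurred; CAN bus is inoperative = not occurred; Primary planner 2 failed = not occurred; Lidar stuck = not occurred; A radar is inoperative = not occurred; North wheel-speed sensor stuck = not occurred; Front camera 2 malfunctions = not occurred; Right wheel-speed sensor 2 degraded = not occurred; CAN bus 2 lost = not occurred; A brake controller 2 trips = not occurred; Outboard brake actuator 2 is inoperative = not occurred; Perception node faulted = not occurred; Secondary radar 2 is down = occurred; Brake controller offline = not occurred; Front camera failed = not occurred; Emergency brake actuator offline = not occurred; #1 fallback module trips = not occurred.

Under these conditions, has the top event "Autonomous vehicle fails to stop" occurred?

Perception stack lost [OR]: CAN bus is inoperative=not, North wheel-speed sensor stuck=not → no input occurs → does not occur.
Planning chain inoperative [OR]: Emergency brake actuator offline=not, A radar is inoperative=not, Auxiliary planner trips=not → no input occurs → does not occur.
Brake command lost [AND]: Brake controller offline=not, Planning chain inoperative=not, Front camera failed=not → not all inputs occur → does not occur.
Fallback branch lost [OR]: Lidar stuck=not, #1 fallback module trips=not, Perception node faulted=not → no input occurs → does not occur.
Actuation path fails [OR]: CAN bus 2 lost=not, Right wheel-speed sensor 2 degraded=not → no input occurs → does not occur.
Redundant channel unavailable [OR]: Actuation path fails=not, A brake controller 2 trips=not → no input occurs → does not occur.
Perception stack 2 lost [OR]: Fallback branch lost=not, Redundant channel unavailable=not → no input occurs → does not occur.
Planning chain 2 down [OR]: Outboard brake actuator 2 is inoperative=not, Secondary radar 2 is down=occurs → at least one input occurs → occurs.
Brake command 2 fails [AND]: Planning chain 2 down=occurs, Primary planner 2 failed=not, Front camera 2 malfunctions=not → not all inputs occur → does not occur.
Autonomous vehicle fails to stop [OR]: Perception stack lost=not, Brake command lost=not, Perception stack 2 lost=not, Brake command 2 fails=not → no input occurs → does not occur.

No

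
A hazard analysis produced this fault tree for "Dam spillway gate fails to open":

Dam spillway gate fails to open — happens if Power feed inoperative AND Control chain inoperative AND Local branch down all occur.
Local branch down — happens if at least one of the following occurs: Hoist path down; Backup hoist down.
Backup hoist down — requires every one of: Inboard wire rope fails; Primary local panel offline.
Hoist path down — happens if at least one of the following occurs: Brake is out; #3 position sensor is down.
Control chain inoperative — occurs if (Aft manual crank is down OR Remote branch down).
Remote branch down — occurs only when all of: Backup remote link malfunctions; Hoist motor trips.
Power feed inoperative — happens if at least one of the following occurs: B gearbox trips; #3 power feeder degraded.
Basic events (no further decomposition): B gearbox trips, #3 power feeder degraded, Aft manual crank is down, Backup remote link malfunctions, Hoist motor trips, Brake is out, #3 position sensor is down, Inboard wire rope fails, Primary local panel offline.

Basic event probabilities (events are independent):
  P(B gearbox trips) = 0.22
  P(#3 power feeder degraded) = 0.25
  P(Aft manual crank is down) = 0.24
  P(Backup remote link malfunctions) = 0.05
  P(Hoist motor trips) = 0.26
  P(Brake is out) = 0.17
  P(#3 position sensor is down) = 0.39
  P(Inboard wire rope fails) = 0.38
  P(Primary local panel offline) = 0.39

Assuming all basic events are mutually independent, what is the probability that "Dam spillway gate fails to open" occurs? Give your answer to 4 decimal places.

0.0590

P(Power feed inoperative) [OR] = 1 − (1−0.22) × (1−0.25) = 0.415000
P(Remote branch down) [AND] = 0.05 × 0.26 = 0.013000
P(Control chain inoperative) [OR] = 1 − (1−0.24) × (1−0.013000) = 0.249880
P(Hoist path down) [OR] = 1 − (1−0.17) × (1−0.39) = 0.493700
P(Backup hoist down) [AND] = 0.38 × 0.39 = 0.148200
P(Local branch down) [OR] = 1 − (1−0.493700) × (1−0.148200) = 0.568734
P(Dam spillway gate fails to open) [AND] = 0.415000 × 0.249880 × 0.568734 = 0.058978
Rounded to 4 decimal places: P(Dam spillway gate fails to open) ≈ 0.0590.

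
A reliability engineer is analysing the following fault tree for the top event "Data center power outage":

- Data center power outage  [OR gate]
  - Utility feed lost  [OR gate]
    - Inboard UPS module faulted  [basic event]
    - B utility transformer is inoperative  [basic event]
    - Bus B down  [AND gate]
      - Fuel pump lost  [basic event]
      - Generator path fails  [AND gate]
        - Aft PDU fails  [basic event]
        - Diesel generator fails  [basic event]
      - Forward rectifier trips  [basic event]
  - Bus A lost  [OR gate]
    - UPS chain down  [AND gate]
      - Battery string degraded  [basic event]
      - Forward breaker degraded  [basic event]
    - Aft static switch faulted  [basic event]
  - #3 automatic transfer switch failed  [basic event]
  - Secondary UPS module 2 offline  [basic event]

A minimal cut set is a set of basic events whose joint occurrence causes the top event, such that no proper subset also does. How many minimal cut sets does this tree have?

7

Generator path fails [AND]: one cut set from each child combined → 1 × 1 = 1 cut set(s).
Bus B down [AND]: one cut set from each child combined → 1 × 1 × 1 = 1 cut set(s).
Utility feed lost [OR]: union of children's cut sets → 3 cut set(s).
UPS chain down [AND]: one cut set from each child combined → 1 × 1 = 1 cut set(s).
Bus A lost [OR]: union of children's cut sets → 2 cut set(s).
Data center power outage [OR]: union of children's cut sets → 7 cut set(s).
Minimal cut sets: {Inboard UPS module faulted}; {B utility transformer is inoperative}; {Aft PDU fails, Diesel generator fails, Forward rectifier trips, Fuel pump lost}; {Battery string degraded, Forward breaker degraded}; {Aft static switch faulted}; {#3 automatic transfer switch failed}; {Secondary UPS module 2 offline}.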